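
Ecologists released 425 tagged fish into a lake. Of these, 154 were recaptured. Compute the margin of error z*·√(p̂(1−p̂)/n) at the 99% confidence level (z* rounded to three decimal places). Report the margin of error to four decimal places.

ME = 0.0601

The sample proportion is 154/425 = 0.36235.
Standard error of p̂: √(0.231053/425) = √0.000543655 = 0.023316.
The 99% critical value is z* = 2.576.
So ME = 0.0601.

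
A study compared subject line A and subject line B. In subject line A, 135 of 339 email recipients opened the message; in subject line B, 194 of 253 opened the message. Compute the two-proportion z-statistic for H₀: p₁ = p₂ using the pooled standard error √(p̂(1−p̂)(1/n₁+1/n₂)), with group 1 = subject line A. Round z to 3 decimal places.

z = -8.928

p̂₁ = 135/339 = 0.39823, p̂₂ = 194/253 = 0.76680.
Pooling: p̂ = 329/592 = 0.55574.
Pooled SE = √[0.2468927·0.00690242] ≈ 0.041281.
z = -0.36857/0.041281 = -8.928.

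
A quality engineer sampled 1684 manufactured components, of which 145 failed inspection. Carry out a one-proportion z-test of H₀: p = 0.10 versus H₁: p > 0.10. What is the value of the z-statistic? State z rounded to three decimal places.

p̂ = 145/1684 = 0.08610.
Under H₀, SE = √(p₀(1−p₀)/n) = √(0.10·0.90/1684) = √0.000053444 = 0.007311.
z = (0.08610 − 0.10)/0.007311 = -0.01390/0.007311 = -1.901.

z = -1.901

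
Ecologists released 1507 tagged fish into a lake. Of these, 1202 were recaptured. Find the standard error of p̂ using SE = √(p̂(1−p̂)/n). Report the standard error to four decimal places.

Sample proportion p̂ = 1202/1507 = 0.79761.
p̂(1−p̂) = 0.161428.
Dividing by n and taking the root: √0.000107119 = 0.0103.

SE = 0.0103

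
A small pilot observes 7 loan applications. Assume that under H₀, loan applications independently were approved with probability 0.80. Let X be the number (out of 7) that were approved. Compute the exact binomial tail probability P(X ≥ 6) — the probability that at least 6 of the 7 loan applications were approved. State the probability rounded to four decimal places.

P = 0.5767

X ~ Binomial(n=7, p=0.80).
P(X ≥ 6) = C(7,6)·0.80^6·0.20^1 + C(7,7)·0.80^7·0.20^0.
= 0.367002 + 0.209715 = 0.5767.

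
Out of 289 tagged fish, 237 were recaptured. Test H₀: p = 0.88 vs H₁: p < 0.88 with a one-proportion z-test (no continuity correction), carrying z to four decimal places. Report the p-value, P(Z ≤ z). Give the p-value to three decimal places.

p-value = 0.001

The sample proportion is 237/289 = 0.82007.
Null standard error: √(0.88·0.12/289) = √0.000365398 = 0.019115.
Test statistic (full precision, shown to 4 dp): z = (237/289 − 0.88)/SE₀ ≈ -3.1352.
p-value = P(Z ≤ z) with z = -3.1352 → 0.001.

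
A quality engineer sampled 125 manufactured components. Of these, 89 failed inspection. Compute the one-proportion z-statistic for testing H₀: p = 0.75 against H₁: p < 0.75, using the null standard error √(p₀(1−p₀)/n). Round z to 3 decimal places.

p̂ = 89/125 = 0.71200.
SE₀ = √(0.75·0.25/125) = 0.038730.
z = (0.71200 − 0.75)/0.038730 = -0.03800/0.038730 = -0.981.

z = -0.981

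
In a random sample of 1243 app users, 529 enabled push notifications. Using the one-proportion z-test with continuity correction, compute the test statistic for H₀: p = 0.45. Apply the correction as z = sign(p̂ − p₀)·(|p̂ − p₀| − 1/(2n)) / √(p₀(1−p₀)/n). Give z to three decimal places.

z = -1.702

p̂ = 529/1243 = 0.42558. p̂ − p₀ = -0.024417.
1/(2n) = 0.000402.
Corrected numerator: |-0.024417| − 0.000402 = 0.024015.
SE₀ = √(0.45·0.55/1243) = 0.014111.
z = −0.024015/0.014111 = -1.702.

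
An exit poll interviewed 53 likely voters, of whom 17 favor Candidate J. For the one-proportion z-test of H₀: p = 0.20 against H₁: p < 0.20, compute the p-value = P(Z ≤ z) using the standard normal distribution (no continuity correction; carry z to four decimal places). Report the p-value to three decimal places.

p-value = 0.986

The sample proportion is 17/53 = 0.32075.
Under H₀, SE = √(p₀(1−p₀)/n) = √(0.20·0.80/53) = √0.003018868 = 0.054944.
z = (p̂ − p₀)/SE = (17/53 − 0.20)/0.054944 ≈ 2.1978.
From the standard normal, P(Z ≤ z) = 0.986.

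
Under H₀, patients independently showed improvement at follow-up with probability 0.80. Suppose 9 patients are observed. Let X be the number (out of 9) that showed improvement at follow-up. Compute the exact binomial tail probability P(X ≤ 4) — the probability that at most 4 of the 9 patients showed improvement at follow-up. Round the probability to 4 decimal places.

X ~ Binomial(n=9, p=0.80).
P(X ≤ 4) = Σ_{j=0}^{4} C(9,j)·0.80^j·0.20^{9−j}.
= 0.000001 + 0.000018 + 0.000295 + 0.002753 + 0.016515 = 0.0196.

P = 0.0196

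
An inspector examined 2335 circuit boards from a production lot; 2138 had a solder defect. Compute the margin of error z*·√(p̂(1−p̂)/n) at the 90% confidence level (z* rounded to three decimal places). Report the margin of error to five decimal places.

The sample proportion is 2138/2335 = 0.91563.
Standard error of p̂: √(0.077250/2335) = √0.000033084 = 0.005752.
For 90% confidence, z* = 1.645.
Margin of error = z*·SE = 1.645 × 0.005752 = 0.00946.

ME = 0.00946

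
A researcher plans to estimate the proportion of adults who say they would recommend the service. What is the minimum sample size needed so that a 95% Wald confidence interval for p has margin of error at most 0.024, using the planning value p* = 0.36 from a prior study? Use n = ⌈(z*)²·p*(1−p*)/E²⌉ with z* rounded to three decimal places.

z* = 1.960 at the 95% level.
p*(1−p*) = 0.2304.
(z*)²·p*(1−p*)/E² = 3.841600·0.2304/0.000576 = 1536.640.
Rounding up, n = 1537.

n = 1537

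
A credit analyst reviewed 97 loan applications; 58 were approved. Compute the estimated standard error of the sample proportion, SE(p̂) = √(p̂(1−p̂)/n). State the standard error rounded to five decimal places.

Sample proportion p̂ = 58/97 = 0.59794.
p̂(1−p̂) = 0.59794·0.40206 = 0.240408.
Dividing by n and taking the root: √0.002478433 = 0.04978.

SE = 0.04978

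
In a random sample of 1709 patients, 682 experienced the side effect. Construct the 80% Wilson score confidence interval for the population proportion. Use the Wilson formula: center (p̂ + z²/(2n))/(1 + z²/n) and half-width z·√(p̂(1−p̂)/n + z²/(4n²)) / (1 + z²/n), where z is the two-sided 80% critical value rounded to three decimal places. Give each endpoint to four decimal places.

(0.3840, 0.4143)

Here p̂ = 682/1709 = 0.39906 and z = 1.282 (z² = 1.643524).
Denominator 1 + z²/n = 1 + 1.643524/1709 = 1.000962.
Center = (0.39906 + 0.000481)/1.000962 = 0.39916.
Radicand: p̂(1−p̂)/n + z²/(4n²) = 0.000140323 + 0.000000141 = 0.000140464.
Half-width = 1.282·√0.000140464/1.000962 = 0.01518.
Interval: 0.39916 ± 0.01518 → (0.3840, 0.4143).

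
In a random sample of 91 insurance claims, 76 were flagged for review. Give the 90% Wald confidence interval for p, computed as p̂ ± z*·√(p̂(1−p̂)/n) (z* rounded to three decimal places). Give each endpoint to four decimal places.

Sample proportion p̂ = 76/91 = 0.83516.
SE(p̂) = √(0.83516·0.16484/91) = 0.038895.
For 90% confidence, z* = 1.645.
Margin of error: 1.645 × 0.038895 = 0.06398.
So the interval runs from 0.7712 to 0.8991.

(0.7712, 0.8991)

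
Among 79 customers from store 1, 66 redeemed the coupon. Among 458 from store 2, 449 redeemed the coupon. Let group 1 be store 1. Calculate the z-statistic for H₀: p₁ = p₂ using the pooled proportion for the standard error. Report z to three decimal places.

z = -6.001

p̂₁ = 66/79 = 0.83544, p̂₂ = 449/458 = 0.98035.
Pooled p̂ = (66+449)/(79+458) = 515/537 = 0.95903.
Pooled SE = √[0.0392899·0.01484163] ≈ 0.024148.
z = (p̂₁ − p̂₂)/SE = (0.83544 − 0.98035)/0.024148 = -0.14491/0.024148 = -6.001.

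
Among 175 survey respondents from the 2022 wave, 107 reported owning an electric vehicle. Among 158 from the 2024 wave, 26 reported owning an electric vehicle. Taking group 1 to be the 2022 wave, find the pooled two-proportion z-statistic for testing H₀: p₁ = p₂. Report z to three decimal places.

Sample proportions: p̂₁ = 107/175 = 0.61143 and p̂₂ = 26/158 = 0.16456.
Pooled p̂ = (107+26)/(175+158) = 133/333 = 0.39940.
SE = √[p̂(1−p̂)(1/n₁+1/n₂)] = √[0.39940·0.60060·(1/175+1/158)] ≈ 0.053749.
z = (p̂₁ − p̂₂)/SE = (0.61143 − 0.16456)/0.053749 = 0.44687/0.053749 = 8.314.

z = 8.314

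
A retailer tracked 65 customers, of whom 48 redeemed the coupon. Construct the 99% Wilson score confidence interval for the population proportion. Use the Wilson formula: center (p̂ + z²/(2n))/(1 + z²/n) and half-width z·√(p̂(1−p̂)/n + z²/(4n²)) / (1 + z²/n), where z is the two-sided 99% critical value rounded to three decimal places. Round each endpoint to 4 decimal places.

Here p̂ = 48/65 = 0.73846 and z = 2.576 (z² = 6.635776).
Denominator 1 + z²/n = 1 + 6.635776/65 = 1.102089.
Adjusted center: (0.73846 + z²/(2n))/1.102089 = 0.71637.
Radicand: p̂(1−p̂)/n + z²/(4n²) = 0.002971325 + 0.000392649 = 0.003363974.
Half-width = z·√(radicand)/denom = 2.576·0.058000/1.102089 = 0.13557.
Interval: 0.71637 ± 0.13557 → (0.5808, 0.8519).

(0.5808, 0.8519)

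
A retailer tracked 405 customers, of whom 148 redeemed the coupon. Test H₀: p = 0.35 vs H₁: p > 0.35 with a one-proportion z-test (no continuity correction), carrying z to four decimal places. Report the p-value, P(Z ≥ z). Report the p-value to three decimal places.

Sample proportion p̂ = 148/405 = 0.36543.
SE₀ = √(0.35·0.65/405) = 0.023701.
z = (p̂ − p₀)/SE = (148/405 − 0.35)/0.023701 ≈ 0.6511.
From the standard normal, P(Z ≥ z) = 0.257.

p-value = 0.257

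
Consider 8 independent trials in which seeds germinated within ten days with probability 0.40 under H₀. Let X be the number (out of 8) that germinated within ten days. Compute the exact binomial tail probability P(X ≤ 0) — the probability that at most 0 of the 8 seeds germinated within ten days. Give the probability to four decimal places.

X is binomial with n = 8 and p = 0.40.
P(X ≤ 0) = C(8,0)·0.40^0·0.60^8.
= 0.016796 = 0.0168.

P = 0.0168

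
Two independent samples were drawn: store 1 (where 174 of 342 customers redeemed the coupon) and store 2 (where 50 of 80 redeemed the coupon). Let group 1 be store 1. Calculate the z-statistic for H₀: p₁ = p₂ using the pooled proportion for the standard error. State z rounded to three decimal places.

Sample proportions: p̂₁ = 174/342 = 0.50877 and p̂₂ = 50/80 = 0.62500.
Pooling: p̂ = 224/422 = 0.53081.
Pooled SE = √[0.2490510·0.01542398] ≈ 0.061979.
z = (p̂₁ − p̂₂)/SE = (0.50877 − 0.62500)/0.061979 = -0.11623/0.061979 = -1.875.

z = -1.875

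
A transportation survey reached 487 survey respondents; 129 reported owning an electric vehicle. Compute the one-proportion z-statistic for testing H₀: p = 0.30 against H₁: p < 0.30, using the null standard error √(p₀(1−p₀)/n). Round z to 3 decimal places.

Sample proportion p̂ = 129/487 = 0.26489.
SE₀ = √(0.30·0.70/487) = 0.020766.
z = (0.26489 − 0.30)/0.020766 = -0.03511/0.020766 = -1.691.

z = -1.691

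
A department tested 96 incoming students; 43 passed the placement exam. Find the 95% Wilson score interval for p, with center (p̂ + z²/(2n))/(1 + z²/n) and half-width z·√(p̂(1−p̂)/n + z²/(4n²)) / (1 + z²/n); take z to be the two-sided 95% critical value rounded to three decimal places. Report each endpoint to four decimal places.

Here p̂ = 43/96 = 0.44792 and z = 1.960 (z² = 3.841600).
1 + z²/n = 1.040017.
Adjusted center: (0.44792 + z²/(2n))/1.040017 = 0.44992.
Radicand: p̂(1−p̂)/n + z²/(4n²) = 0.002575910 + 0.000104210 = 0.002680120.
Half-width = 1.960·√0.002680120/1.040017 = 0.09756.
So the interval runs from 0.3524 to 0.5475.

(0.3524, 0.5475)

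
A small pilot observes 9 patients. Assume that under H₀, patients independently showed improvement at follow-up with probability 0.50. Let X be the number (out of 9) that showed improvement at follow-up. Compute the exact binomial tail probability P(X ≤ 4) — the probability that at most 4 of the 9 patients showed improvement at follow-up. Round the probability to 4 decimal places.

X is binomial with n = 9 and p = 0.50.
P(X ≤ 4) = Σ_{j=0}^{4} C(9,j)·0.50^j·0.50^{9−j}.
= 0.001953 + 0.017578 + 0.070312 + 0.164062 + 0.246094 = 0.5000.

P = 0.5000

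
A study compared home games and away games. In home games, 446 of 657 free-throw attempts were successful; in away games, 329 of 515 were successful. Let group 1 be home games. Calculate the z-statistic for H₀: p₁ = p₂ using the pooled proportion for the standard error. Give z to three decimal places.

z = 1.436

p̂₁ = 446/657 = 0.67884, p̂₂ = 329/515 = 0.63883.
Pooled p̂ = (446+329)/(657+515) = 775/1172 = 0.66126.
SE = √[p̂(1−p̂)(1/n₁+1/n₂)] = √[0.66126·0.33874·(1/657+1/515)] ≈ 0.027855.
z = 0.04001/0.027855 = 1.436.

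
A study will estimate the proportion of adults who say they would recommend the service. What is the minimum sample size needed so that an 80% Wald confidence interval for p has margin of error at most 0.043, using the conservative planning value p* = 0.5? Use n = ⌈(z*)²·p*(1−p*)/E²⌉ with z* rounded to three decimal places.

The 80% critical value is z* = 1.282.
p*(1−p*) = 0.50·0.50 = 0.2500.
(z*)²·p*(1−p*)/E² = 1.643524·0.2500/0.001849 = 222.218.
⌈222.218⌉ = 223.

n = 223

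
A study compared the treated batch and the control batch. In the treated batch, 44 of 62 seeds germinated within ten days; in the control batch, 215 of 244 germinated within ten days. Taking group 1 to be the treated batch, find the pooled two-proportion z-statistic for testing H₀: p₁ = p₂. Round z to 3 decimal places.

p̂₁ = 44/62 = 0.70968, p̂₂ = 215/244 = 0.88115.
Pooling: p̂ = 259/306 = 0.84641.
SE = √[p̂(1−p̂)(1/n₁+1/n₂)] = √[0.84641·0.15359·(1/62+1/244)] ≈ 0.051280.
z = (p̂₁ − p̂₂)/SE = (0.70968 − 0.88115)/0.051280 = -0.17147/0.051280 = -3.344.

z = -3.344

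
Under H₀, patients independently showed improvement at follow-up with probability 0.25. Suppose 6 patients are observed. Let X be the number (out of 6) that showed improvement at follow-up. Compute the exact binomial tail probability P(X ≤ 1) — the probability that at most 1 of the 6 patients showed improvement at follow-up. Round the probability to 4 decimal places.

X ~ Binomial(n=6, p=0.25).
P(X ≤ 1) = C(6,0)·0.25^0·0.75^6 + C(6,1)·0.25^1·0.75^5.
= 0.177979 + 0.355957 = 0.5339.

P = 0.5339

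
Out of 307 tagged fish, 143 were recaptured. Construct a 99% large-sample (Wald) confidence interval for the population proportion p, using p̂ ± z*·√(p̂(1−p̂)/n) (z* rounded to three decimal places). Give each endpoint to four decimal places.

p̂ = 143/307 = 0.46580.
Standard error of p̂: √(0.248830/307) = √0.000810522 = 0.028470.
For 99% confidence, z* = 2.576.
Margin of error: 2.576 × 0.028470 = 0.07334.
CI: 0.46580 ± 0.07334 = (0.3925, 0.5391).

(0.3925, 0.5391)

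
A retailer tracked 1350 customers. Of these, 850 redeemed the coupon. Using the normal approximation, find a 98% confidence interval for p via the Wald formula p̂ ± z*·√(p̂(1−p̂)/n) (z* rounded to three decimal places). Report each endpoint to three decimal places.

With x = 850 successes in n = 1350, p̂ = 0.62963.
SE = √(p̂(1−p̂)/n) = √(0.233196/1350) = 0.013143.
For 98% confidence, z* = 2.326.
Margin = 2.326·0.013143 = 0.03057.
CI: 0.62963 ± 0.03057 = (0.599, 0.660).

(0.599, 0.660)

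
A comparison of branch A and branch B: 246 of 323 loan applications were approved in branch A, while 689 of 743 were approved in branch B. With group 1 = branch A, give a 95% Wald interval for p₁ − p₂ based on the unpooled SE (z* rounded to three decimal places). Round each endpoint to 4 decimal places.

(-0.2158, -0.1156)

p̂₁ = 0.76161, p̂₂ = 0.92732, so the observed difference is -0.16571.
SE = √(0.000562106 + 0.000090708) = √0.000652814 = 0.025550.
For 95% confidence, z* = 1.960. Margin = 1.960·0.025550 = 0.05008.
So the interval runs from -0.2158 to -0.1156.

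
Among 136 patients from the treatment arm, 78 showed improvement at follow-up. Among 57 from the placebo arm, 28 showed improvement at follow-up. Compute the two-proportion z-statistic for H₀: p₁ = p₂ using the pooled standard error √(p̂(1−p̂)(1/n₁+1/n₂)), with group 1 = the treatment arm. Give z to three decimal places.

Sample proportions: p̂₁ = 78/136 = 0.57353 and p̂₂ = 28/57 = 0.49123.
Pooled p̂ = (78+28)/(136+57) = 106/193 = 0.54922.
SE = √[p̂(1−p̂)(1/n₁+1/n₂)] = √[0.54922·0.45078·(1/136+1/57)] ≈ 0.078510.
z = (p̂₁ − p̂₂)/SE = (0.57353 − 0.49123)/0.078510 = 0.08230/0.078510 = 1.048.

z = 1.048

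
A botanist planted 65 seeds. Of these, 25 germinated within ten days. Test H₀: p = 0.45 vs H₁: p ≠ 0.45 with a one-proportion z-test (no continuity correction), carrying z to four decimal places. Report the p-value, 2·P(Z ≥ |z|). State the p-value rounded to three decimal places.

p̂ = 25/65 = 0.38462.
Under H₀, SE = √(p₀(1−p₀)/n) = √(0.45·0.55/65) = √0.003807692 = 0.061707.
Test statistic (full precision, shown to 4 dp): z = (25/65 − 0.45)/SE₀ ≈ -1.0596.
p-value = 2·P(Z ≥ |z|) with z = -1.0596 → 0.289.

p-value = 0.289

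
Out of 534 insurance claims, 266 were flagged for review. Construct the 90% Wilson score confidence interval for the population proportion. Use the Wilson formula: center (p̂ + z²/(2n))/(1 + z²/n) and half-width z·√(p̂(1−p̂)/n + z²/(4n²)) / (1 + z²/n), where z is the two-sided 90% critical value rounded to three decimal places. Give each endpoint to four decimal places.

Here p̂ = 266/534 = 0.49813 and z = 1.645 (z² = 2.706025).
Denominator 1 + z²/n = 1 + 2.706025/534 = 1.005067.
Center = (0.49813 + 0.002534)/1.005067 = 0.49814.
Radicand: p̂(1−p̂)/n + z²/(4n²) = 0.000468158 + 0.000002372 = 0.000470530.
Half-width = 1.645·√0.000470530/1.005067 = 0.03550.
So the interval runs from 0.4626 to 0.5336.

(0.4626, 0.5336)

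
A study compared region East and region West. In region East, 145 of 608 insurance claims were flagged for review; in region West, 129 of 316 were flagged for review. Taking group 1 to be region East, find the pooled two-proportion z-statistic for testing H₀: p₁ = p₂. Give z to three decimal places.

z = -5.359

Sample proportions: p̂₁ = 145/608 = 0.23849 and p̂₂ = 129/316 = 0.40823.
Pooling: p̂ = 274/924 = 0.29654.
SE = √[p̂(1−p̂)(1/n₁+1/n₂)] = √[0.29654·0.70346·(1/608+1/316)] ≈ 0.031674.
z = -0.16974/0.031674 = -5.359.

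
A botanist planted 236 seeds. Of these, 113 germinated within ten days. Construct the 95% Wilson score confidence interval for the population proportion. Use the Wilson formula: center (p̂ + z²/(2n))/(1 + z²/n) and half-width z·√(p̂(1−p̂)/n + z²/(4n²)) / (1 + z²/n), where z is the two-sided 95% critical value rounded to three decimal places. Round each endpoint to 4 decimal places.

p̂ = 113/236 = 0.47881; z = 1.960, so z² = 3.841600.
1 + z²/n = 1.016278.
Center = (0.47881 + 0.008139)/1.016278 = 0.47915.
Radicand: p̂(1−p̂)/n + z²/(4n²) = 0.001057420 + 0.000017244 = 0.001074664.
Half-width = 1.960·√0.001074664/1.016278 = 0.06322.
So the interval runs from 0.4159 to 0.5424.

(0.4159, 0.5424)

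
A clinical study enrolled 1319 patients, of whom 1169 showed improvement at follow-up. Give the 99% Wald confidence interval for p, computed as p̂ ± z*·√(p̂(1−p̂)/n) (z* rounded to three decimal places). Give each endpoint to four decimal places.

The sample proportion is 1169/1319 = 0.88628.
SE = √(p̂(1−p̂)/n) = √(0.100790/1319) = 0.008741.
z* = 2.576 at the 99% level.
Margin = 2.576·0.008741 = 0.02252.
Interval: 0.88628 ± 0.02252 → (0.8638, 0.9088).

(0.8638, 0.9088)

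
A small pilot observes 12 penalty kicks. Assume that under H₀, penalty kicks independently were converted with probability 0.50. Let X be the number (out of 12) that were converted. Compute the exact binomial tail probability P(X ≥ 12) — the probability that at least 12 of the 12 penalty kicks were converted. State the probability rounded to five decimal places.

X is binomial with n = 12 and p = 0.50.
P(X ≥ 12) = C(12,12)·0.50^12·0.50^0.
= 0.000244 = 0.00024.

P = 0.00024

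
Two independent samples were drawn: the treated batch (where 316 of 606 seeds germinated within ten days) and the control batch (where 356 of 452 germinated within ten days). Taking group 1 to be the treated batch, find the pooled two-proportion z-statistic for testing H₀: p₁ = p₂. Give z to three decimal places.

z = -8.896

Sample proportions: p̂₁ = 316/606 = 0.52145 and p̂₂ = 356/452 = 0.78761.
Pooled p̂ = (316+356)/(606+452) = 672/1058 = 0.63516.
Pooled SE = √[0.2317316·0.00386255] ≈ 0.029918.
z = -0.26616/0.029918 = -8.896.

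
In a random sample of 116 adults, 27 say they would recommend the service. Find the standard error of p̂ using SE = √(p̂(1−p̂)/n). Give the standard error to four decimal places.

SE = 0.0392

Sample proportion p̂ = 27/116 = 0.23276.
p̂(1−p̂) = 0.23276·0.76724 = 0.178583.
SE = √(0.178583/116) = √0.001539509 = 0.0392.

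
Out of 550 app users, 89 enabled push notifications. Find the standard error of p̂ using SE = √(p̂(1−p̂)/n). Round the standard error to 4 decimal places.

SE = 0.0157

p̂ = 89/550 = 0.16182.
p̂(1−p̂) = 0.16182·0.83818 = 0.135634.
Dividing by n and taking the root: √0.000246607 = 0.0157.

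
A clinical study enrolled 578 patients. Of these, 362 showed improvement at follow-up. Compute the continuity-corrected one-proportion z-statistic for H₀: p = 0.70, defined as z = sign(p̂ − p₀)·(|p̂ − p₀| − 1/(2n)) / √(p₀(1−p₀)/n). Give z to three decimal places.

z = -3.821

With x = 362 successes in n = 578, p̂ = 0.62630. p̂ − p₀ = -0.073702.
Continuity correction 1/(2n) = 1/1156 = 0.000865.
Corrected numerator: |-0.073702| − 0.000865 = 0.072837.
Under H₀, SE = √(p₀(1−p₀)/n) = √(0.70·0.30/578) = √0.000363322 = 0.019061.
z = (−)0.072837/0.019061 = -3.821.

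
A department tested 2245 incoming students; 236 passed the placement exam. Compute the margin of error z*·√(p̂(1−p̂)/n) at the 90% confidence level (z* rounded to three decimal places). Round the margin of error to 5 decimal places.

The sample proportion is 236/2245 = 0.10512.
SE(p̂) = √(0.10512·0.89488/2245) = 0.006473.
The 90% critical value is z* = 1.645.
So ME = 0.01065.

ME = 0.01065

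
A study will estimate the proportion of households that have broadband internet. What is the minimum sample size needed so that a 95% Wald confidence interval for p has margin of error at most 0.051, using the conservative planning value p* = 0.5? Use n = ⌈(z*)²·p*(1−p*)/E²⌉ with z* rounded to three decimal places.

For 95% confidence, z* = 1.960.
p*(1−p*) = 0.2500.
Required n before rounding: 3.841600 × 0.2500 / 0.051² = 369.243.
⌈369.243⌉ = 370.

n = 370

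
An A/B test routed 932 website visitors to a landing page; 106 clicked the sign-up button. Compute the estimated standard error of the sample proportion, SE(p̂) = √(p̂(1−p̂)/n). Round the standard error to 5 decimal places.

With x = 106 successes in n = 932, p̂ = 0.11373.
p̂(1−p̂) = 0.11373·0.88627 = 0.100795.
SE = √(0.100795/932) = 0.01040.

SE = 0.01040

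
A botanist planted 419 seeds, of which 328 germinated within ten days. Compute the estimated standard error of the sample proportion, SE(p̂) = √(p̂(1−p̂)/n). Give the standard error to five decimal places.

p̂ = 328/419 = 0.78282.
p̂(1−p̂) = 0.78282·0.21718 = 0.170013.
SE = √(0.170013/419) = 0.02014.

SE = 0.02014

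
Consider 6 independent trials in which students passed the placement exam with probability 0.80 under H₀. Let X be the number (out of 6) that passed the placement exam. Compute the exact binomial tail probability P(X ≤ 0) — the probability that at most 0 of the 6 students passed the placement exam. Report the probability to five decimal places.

P = 0.00006

X is binomial with n = 6 and p = 0.80.
P(X ≤ 0) = C(6,0)·0.80^0·0.20^6.
= 0.000064 = 0.00006.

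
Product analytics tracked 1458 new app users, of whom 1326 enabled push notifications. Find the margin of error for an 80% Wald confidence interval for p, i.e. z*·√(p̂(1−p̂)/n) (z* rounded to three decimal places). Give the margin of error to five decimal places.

ME = 0.00963

The sample proportion is 1326/1458 = 0.90947.
Standard error of p̂: √(0.082338/1458) = √0.000056474 = 0.007515.
For 80% confidence, z* = 1.282.
ME = 1.282·0.007515 = 0.00963.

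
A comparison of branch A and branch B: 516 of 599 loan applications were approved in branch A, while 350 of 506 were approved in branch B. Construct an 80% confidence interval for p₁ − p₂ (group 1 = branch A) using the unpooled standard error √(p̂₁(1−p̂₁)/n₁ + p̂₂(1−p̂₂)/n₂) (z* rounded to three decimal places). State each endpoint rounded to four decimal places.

(0.1378, 0.2017)

p̂₁ = 0.86144, p̂₂ = 0.69170, so the observed difference is 0.16974.
Unpooled SE = √(p̂₁(1−p̂₁)/n₁ + p̂₂(1−p̂₂)/n₂) = √(0.000199272 + 0.000421445) = 0.024914.
z* = 1.282 at the 80% level. Margin of error = 0.03194.
CI: 0.16974 ± 0.03194 = (0.1378, 0.2017).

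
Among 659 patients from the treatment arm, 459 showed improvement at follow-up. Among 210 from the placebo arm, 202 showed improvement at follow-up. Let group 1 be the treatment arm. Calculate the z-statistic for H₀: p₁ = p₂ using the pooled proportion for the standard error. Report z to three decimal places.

Sample proportions: p̂₁ = 459/659 = 0.69651 and p̂₂ = 202/210 = 0.96190.
Pooling: p̂ = 661/869 = 0.76064.
Pooled SE = √[0.1820645·0.00627936] ≈ 0.033812.
z = -0.26539/0.033812 = -7.849.

z = -7.849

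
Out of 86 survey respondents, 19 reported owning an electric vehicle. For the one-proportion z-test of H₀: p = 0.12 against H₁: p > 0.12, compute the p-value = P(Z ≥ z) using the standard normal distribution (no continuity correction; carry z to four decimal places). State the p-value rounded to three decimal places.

With x = 19 successes in n = 86, p̂ = 0.22093.
Under H₀, SE = √(p₀(1−p₀)/n) = √(0.12·0.88/86) = √0.001227907 = 0.035042.
Test statistic (full precision, shown to 4 dp): z = (19/86 − 0.12)/SE₀ ≈ 2.8803.
From the standard normal, P(Z ≥ z) = 0.002.

p-value = 0.002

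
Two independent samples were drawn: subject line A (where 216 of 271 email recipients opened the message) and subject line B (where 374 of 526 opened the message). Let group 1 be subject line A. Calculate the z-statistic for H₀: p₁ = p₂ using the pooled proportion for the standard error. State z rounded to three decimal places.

z = 2.624

p̂₁ = 216/271 = 0.79705, p̂₂ = 374/526 = 0.71103.
Pooling: p̂ = 590/797 = 0.74028.
Pooled SE = √[0.1922674·0.00559118] ≈ 0.032787.
z = (p̂₁ − p̂₂)/SE = (0.79705 − 0.71103)/0.032787 = 0.08602/0.032787 = 2.624.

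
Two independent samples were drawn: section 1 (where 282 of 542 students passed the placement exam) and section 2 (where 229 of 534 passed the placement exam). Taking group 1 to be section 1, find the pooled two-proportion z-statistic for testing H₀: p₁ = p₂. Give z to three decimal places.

Sample proportions: p̂₁ = 282/542 = 0.52030 and p̂₂ = 229/534 = 0.42884.
Pooled p̂ = (282+229)/(542+534) = 511/1076 = 0.47491.
SE = √[p̂(1−p̂)(1/n₁+1/n₂)] = √[0.47491·0.52509·(1/542+1/534)] ≈ 0.030448.
z = (p̂₁ − p̂₂)/SE = (0.52030 − 0.42884)/0.030448 = 0.09146/0.030448 = 3.004.

z = 3.004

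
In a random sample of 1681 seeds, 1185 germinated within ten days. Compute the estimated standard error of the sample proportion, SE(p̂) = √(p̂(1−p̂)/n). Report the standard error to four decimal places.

SE = 0.0111

Sample proportion p̂ = 1185/1681 = 0.70494.
p̂(1−p̂) = 0.70494·0.29506 = 0.208000.
SE = √(0.208000/1681) = √0.000123736 = 0.0111.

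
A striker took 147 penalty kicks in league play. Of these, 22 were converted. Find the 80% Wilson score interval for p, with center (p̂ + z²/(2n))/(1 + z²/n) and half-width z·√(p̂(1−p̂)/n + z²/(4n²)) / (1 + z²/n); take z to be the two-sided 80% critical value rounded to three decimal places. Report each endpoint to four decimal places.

p̂ = 22/147 = 0.14966; z = 1.282, so z² = 1.643524.
Denominator 1 + z²/n = 1 + 1.643524/147 = 1.011180.
Center = (0.14966 + 0.005590)/1.011180 = 0.15353.
Radicand: p̂(1−p̂)/n + z²/(4n²) = 0.000865726 + 0.000019014 = 0.000884740.
Half-width = z·√(radicand)/denom = 1.282·0.029745/1.011180 = 0.03771.
So the interval runs from 0.1158 to 0.1912.

(0.1158, 0.1912)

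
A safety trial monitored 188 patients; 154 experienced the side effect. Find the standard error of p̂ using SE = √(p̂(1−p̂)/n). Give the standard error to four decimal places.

SE = 0.0281

The sample proportion is 154/188 = 0.81915.
p̂(1−p̂) = 0.81915·0.18085 = 0.148143.
SE = √(0.148143/188) = 0.0281.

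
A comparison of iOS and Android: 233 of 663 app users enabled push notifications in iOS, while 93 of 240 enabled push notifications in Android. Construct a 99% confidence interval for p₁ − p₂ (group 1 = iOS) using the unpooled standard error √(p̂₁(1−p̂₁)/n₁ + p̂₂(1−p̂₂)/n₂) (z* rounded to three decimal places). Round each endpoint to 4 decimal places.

p̂₁ = 233/663 = 0.35143, p̂₂ = 93/240 = 0.38750; p̂₁ − p̂₂ = -0.03607.
SE = √(0.000343783 + 0.000988932) = √0.001332715 = 0.036506.
z* = 2.576 at the 99% level. Margin = 2.576·0.036506 = 0.09404.
CI: -0.03607 ± 0.09404 = (-0.1301, 0.0580).

(-0.1301, 0.0580)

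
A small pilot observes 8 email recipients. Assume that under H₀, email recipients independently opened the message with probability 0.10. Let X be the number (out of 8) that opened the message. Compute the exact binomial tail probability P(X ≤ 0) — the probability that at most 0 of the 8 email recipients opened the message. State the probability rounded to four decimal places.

P = 0.4305

X is binomial with n = 8 and p = 0.10.
P(X ≤ 0) = C(8,0)·0.10^0·0.90^8.
= 0.430467 = 0.4305.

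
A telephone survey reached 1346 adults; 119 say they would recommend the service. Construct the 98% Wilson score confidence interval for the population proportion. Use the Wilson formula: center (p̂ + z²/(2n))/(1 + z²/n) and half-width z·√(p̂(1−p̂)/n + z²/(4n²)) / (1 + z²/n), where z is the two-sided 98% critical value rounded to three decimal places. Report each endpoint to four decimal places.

(0.0720, 0.1081)

Here p̂ = 119/1346 = 0.08841 and z = 2.326 (z² = 5.410276).
1 + z²/n = 1.004020.
Adjusted center: (0.08841 + z²/(2n))/1.004020 = 0.09006.
Radicand: p̂(1−p̂)/n + z²/(4n²) = 0.000059876 + 0.000000747 = 0.000060623.
Half-width = 2.326·√0.000060623/1.004020 = 0.01804.
CI: 0.09006 ± 0.01804 = (0.0720, 0.1081).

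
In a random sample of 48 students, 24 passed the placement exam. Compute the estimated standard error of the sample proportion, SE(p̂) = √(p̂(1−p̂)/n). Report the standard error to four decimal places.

With x = 24 successes in n = 48, p̂ = 0.50000.
p̂(1−p̂) = 0.50000·0.50000 = 0.250000.
SE = √(0.250000/48) = √0.005208333 = 0.0722.

SE = 0.0722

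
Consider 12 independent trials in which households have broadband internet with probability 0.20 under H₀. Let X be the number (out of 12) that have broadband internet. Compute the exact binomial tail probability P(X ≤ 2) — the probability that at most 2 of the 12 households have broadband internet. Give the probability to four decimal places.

P = 0.5583

X is binomial with n = 12 and p = 0.20.
P(X ≤ 2) = C(12,0)·0.20^0·0.80^12 + C(12,1)·0.20^1·0.80^11 + C(12,2)·0.20^2·0.80^10.
= 0.068719 + 0.206158 + 0.283468 = 0.5583.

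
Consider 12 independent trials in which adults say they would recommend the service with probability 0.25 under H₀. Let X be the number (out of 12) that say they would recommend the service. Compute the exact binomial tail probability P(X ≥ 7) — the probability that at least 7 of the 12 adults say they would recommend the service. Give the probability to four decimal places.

X ~ Binomial(n=12, p=0.25).
P(X ≥ 7) = Σ_{j=7}^{12} C(12,j)·0.25^j·0.75^{12−j}.
= 0.011471 + 0.002390 + 0.000354 + 0.000035 + 0.000002 + 0.000000 = 0.0143.

P = 0.0143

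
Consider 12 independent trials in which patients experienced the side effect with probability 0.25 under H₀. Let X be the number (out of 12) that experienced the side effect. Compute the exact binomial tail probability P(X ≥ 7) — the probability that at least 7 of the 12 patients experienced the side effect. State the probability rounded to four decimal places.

P = 0.0143

X is binomial with n = 12 and p = 0.25.
P(X ≥ 7) = Σ_{j=7}^{12} C(12,j)·0.25^j·0.75^{12−j}.
= 0.011471 + 0.002390 + 0.000354 + 0.000035 + 0.000002 + 0.000000 = 0.0143.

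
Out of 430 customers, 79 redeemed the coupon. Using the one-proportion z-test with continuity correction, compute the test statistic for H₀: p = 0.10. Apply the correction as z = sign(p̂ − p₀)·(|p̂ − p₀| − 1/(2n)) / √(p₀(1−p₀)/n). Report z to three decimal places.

p̂ = 79/430 = 0.18372. p̂ − p₀ = 0.083721.
1/(2n) = 0.001163.
Corrected numerator: |0.083721| − 0.001163 = 0.082558.
Null standard error: √(0.10·0.90/430) = √0.000209302 = 0.014467.
z = +0.082558/0.014467 = 5.707.

z = 5.707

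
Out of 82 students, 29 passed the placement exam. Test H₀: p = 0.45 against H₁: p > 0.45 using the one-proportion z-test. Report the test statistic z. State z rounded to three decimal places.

p̂ = 29/82 = 0.35366.
Null standard error: √(0.45·0.55/82) = √0.003018293 = 0.054939.
z = (p̂ − p₀)/SE = (0.35366 − 0.45)/0.054939 = -1.754.

z = -1.754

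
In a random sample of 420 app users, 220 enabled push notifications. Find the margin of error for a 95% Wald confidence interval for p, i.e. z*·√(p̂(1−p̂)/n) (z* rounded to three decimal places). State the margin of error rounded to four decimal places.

With x = 220 successes in n = 420, p̂ = 0.52381.
SE(p̂) = √(0.52381·0.47619/420) = 0.024370.
The 95% critical value is z* = 1.960.
So ME = 0.0478.

ME = 0.0478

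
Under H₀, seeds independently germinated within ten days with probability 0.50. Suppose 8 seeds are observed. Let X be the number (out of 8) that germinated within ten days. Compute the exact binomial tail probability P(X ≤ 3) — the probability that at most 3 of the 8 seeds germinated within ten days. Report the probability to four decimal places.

P = 0.3633

X ~ Binomial(n=8, p=0.50).
P(X ≤ 3) = C(8,0)·0.50^0·0.50^8 + C(8,1)·0.50^1·0.50^7 + C(8,2)·0.50^2·0.50^6 + C(8,3)·0.50^3·0.50^5.
= 0.003906 + 0.031250 + 0.109375 + 0.218750 = 0.3633.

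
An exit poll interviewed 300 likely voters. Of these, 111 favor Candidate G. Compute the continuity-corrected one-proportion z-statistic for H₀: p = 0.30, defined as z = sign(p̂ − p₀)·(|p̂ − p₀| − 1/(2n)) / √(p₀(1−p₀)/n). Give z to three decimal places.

z = 2.583

Sample proportion p̂ = 111/300 = 0.37000. p̂ − p₀ = 0.070000.
Continuity correction 1/(2n) = 1/600 = 0.001667.
Corrected numerator: |0.070000| − 0.001667 = 0.068333.
SE₀ = √(0.30·0.70/300) = 0.026458.
z = (+)0.068333/0.026458 = 2.583.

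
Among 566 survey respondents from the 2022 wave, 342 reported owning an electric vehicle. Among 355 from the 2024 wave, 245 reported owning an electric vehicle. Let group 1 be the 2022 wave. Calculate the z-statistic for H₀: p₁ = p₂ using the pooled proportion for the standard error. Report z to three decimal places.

p̂₁ = 342/566 = 0.60424, p̂₂ = 245/355 = 0.69014.
Pooling: p̂ = 587/921 = 0.63735.
SE = √[p̂(1−p̂)(1/n₁+1/n₂)] = √[0.63735·0.36265·(1/566+1/355)] ≈ 0.032549.
z = -0.08590/0.032549 = -2.639.

z = -2.639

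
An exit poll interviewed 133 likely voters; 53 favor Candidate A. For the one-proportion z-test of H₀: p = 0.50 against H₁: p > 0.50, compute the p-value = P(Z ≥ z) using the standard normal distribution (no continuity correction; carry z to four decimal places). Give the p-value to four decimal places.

p̂ = 53/133 = 0.39850.
SE₀ = √(0.50·0.50/133) = 0.043355.
z = (p̂ − p₀)/SE = (53/133 − 0.50)/0.043355 ≈ -2.3412.
p-value = P(Z ≥ z) with z = -2.3412 → 0.9904.

p-value = 0.9904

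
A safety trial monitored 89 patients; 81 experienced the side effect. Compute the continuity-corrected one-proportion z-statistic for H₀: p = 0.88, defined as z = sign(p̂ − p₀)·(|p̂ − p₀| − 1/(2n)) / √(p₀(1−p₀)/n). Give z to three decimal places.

z = 0.711

With x = 81 successes in n = 89, p̂ = 0.91011. p̂ − p₀ = 0.030112.
Continuity correction 1/(2n) = 1/178 = 0.005618.
Corrected numerator: |0.030112| − 0.005618 = 0.024494.
SE₀ = √(0.88·0.12/89) = 0.034446.
z = +0.024494/0.034446 = 0.711.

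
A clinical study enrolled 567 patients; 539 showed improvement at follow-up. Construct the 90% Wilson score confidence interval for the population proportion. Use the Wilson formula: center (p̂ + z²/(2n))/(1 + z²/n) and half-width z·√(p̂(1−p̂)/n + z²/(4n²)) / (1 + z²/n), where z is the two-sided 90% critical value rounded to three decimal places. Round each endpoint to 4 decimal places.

p̂ = 539/567 = 0.95062; z = 1.645, so z² = 2.706025.
Denominator 1 + z²/n = 1 + 2.706025/567 = 1.004773.
Center = (0.95062 + 0.002386)/1.004773 = 0.94848.
Radicand: p̂(1−p̂)/n + z²/(4n²) = 0.000082794 + 0.000002104 = 0.000084898.
Half-width = 1.645·√0.000084898/1.004773 = 0.01509.
CI: 0.94848 ± 0.01509 = (0.9334, 0.9636).

(0.9334, 0.9636)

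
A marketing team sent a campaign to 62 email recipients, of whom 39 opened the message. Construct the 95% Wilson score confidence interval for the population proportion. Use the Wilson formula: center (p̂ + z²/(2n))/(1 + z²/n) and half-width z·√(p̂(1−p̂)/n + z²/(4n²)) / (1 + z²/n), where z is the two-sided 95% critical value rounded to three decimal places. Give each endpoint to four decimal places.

(0.5046, 0.7384)

Here p̂ = 39/62 = 0.62903 and z = 1.960 (z² = 3.841600).
1 + z²/n = 1.061961.
Adjusted center: (0.62903 + z²/(2n))/1.061961 = 0.62150.
Radicand: p̂(1−p̂)/n + z²/(4n²) = 0.003763721 + 0.000249844 = 0.004013565.
Half-width = z·√(radicand)/denom = 1.960·0.063353/1.061961 = 0.11693.
So the interval runs from 0.5046 to 0.7384.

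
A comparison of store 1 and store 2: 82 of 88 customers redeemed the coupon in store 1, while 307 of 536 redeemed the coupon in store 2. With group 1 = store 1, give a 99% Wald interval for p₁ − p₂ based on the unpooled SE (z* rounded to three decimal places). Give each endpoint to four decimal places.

(0.2706, 0.4475)

p̂₁ = 82/88 = 0.93182, p̂₂ = 307/536 = 0.57276; p̂₁ − p̂₂ = 0.35906.
SE = √(0.000721967 + 0.000456541) = √0.001178508 = 0.034329.
For 99% confidence, z* = 2.576. Margin of error = 0.08843.
Interval: 0.35906 ± 0.08843 → (0.2706, 0.4475).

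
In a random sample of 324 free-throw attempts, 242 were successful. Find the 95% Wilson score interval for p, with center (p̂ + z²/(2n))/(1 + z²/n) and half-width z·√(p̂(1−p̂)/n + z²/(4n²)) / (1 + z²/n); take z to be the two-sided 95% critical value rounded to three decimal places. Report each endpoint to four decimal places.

p̂ = 242/324 = 0.74691; z = 1.960, so z² = 3.841600.
1 + z²/n = 1.011857.
Center = (0.74691 + 0.005928)/1.011857 = 0.74402.
Radicand: p̂(1−p̂)/n + z²/(4n²) = 0.000583437 + 0.000009149 = 0.000592586.
Half-width = 1.960·√0.000592586/1.011857 = 0.04715.
CI: 0.74402 ± 0.04715 = (0.6969, 0.7912).

(0.6969, 0.7912)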